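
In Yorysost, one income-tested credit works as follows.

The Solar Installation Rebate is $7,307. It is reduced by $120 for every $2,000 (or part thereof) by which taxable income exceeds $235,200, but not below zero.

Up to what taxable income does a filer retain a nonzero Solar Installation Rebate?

$355,200

After 60 increments the reduction is 60 × $120 = $7,200, leaving $107; one more increment wipes it out. Increment 60 ends at excess 60 × $2,000 = $120,000, so the highest qualifying income is $235,200 + $120,000 = $355,200.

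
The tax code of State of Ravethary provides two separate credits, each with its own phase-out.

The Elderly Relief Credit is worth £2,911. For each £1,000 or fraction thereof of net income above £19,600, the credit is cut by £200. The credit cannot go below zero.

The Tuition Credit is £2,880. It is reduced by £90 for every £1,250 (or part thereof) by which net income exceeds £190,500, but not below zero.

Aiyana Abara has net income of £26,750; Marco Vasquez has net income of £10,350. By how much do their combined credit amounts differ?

Aiyana (£26,750): Elderly Relief Credit: income exceeds £19,600 by £7,150, which is 8 full-or-partial £1,000 increments; reduction = 8 × £200 = £1,600, leaving £1,311. Tuition Credit: £26,750 is at or below the £190,500 threshold, so the full £2,880 applies. total £1,311 + £2,880 = £4,191
Marco (£10,350): Elderly Relief Credit: £10,350 is at or below the £19,600 threshold, so the full £2,911 applies. Tuition Credit: £10,350 is at or below the £190,500 threshold, so the full £2,880 applies. total £2,911 + £2,880 = £5,791
Difference: |£4,191 − £5,791| = £1,600.

£1,600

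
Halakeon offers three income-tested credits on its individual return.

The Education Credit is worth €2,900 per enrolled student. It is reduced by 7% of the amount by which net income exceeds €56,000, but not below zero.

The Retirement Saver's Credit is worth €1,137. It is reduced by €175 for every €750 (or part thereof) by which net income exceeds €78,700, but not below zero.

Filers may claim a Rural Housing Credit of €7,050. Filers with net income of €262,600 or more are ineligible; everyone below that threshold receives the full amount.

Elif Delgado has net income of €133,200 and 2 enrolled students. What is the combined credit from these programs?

€7,446

Education Credit: base = 2 × €2,900 = €5,800. 7% of the €77,200 excess over €56,000 is €5,404; credit = €5,800 − €5,404 = €396.
Retirement Saver's Credit: income exceeds €78,700 by €54,500 → 73 increments × €175 = €12,775 ≥ base, so the credit is €0.
Rural Housing Credit: €133,200 is below the €262,600 cutoff, so the full €7,050 applies.
Total: €396 + €0 + €7,050 = €7,446.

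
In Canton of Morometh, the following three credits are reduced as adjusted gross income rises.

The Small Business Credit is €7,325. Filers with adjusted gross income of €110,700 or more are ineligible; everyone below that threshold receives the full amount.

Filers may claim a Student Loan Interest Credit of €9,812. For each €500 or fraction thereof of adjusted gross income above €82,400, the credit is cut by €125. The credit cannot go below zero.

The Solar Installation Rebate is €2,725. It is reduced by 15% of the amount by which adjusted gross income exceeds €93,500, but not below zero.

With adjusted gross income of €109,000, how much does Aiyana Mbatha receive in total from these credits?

€10,787

Small Business Credit: €109,000 is below the €110,700 cutoff, so the full €7,325 applies.
Student Loan Interest Credit: income exceeds €82,400 by €26,600, which is 54 full-or-partial €500 increments; reduction = 54 × €125 = €6,750, leaving €3,062.
Solar Installation Rebate: 15% of the €15,500 excess over €93,500 is €2,325; credit = €2,725 − €2,325 = €400.
Total: €7,325 + €3,062 + €400 = €10,787.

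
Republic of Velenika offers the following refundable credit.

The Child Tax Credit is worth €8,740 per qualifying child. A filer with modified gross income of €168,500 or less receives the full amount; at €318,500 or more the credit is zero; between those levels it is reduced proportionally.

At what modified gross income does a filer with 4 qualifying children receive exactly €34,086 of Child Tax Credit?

Full credit = 4 × €8,740 = €34,960.
€34,086 is 34,086/34,960 of the full €34,960, so 874/34,960 of the €150,000 range has been used: income = €168,500 + €150,000 × 874/34,960 = €172,250.

€172,250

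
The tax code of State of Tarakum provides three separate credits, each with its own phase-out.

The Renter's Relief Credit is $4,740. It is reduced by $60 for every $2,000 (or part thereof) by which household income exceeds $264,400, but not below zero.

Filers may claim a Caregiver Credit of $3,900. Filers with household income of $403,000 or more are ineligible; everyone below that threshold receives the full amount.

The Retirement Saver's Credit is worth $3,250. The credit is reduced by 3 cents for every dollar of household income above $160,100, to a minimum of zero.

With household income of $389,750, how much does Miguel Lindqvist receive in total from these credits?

$4,860

Renter's Relief Credit: income exceeds $264,400 by $125,350, which is 63 full-or-partial $2,000 increments; reduction = 63 × $60 = $3,780, leaving $960.
Caregiver Credit: $389,750 is below the $403,000 cutoff, so the full $3,900 applies.
Retirement Saver's Credit: 3% of the $229,650 excess over $160,100 is $6,889.50 ≥ base, so the credit is $0.
Total: $960 + $3,900 + $0 = $4,860.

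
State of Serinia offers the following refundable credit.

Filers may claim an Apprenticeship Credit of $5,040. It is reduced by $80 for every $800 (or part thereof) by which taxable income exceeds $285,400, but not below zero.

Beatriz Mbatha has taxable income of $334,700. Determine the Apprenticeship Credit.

$80

Apprenticeship Credit: income exceeds $285,400 by $49,300, which is 62 full-or-partial $800 increments; reduction = 62 × $80 = $4,960, leaving $80.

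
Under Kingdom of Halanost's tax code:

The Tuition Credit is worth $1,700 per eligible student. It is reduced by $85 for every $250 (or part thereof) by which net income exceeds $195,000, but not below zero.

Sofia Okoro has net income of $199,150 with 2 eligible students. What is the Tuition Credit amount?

$1,955

Tuition Credit: base = 2 × $1,700 = $3,400. income exceeds $195,000 by $4,150, which is 17 full-or-partial $250 increments; reduction = 17 × $85 = $1,445, leaving $1,955.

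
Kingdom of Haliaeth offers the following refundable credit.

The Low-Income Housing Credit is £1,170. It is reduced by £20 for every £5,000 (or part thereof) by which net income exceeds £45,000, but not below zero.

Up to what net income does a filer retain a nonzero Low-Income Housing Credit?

After 58 increments the reduction is 58 × £20 = £1,160, leaving £10; one more increment wipes it out. Increment 58 ends at excess 58 × £5,000 = £290,000, so the highest qualifying income is £45,000 + £290,000 = £335,000.

£335,000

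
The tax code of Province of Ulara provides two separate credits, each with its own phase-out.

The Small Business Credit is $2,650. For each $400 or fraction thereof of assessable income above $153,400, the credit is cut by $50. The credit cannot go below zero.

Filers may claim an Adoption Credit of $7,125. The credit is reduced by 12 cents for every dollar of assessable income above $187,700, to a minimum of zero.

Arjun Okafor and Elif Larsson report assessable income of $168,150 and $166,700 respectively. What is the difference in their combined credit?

$150

Arjun ($168,150): Small Business Credit: income exceeds $153,400 by $14,750, which is 37 full-or-partial $400 increments; reduction = 37 × $50 = $1,850, leaving $800. Adoption Credit: $168,150 is at or below the $187,700 threshold, so the full $7,125 applies. total $800 + $7,125 = $7,925
Elif ($166,700): Small Business Credit: income exceeds $153,400 by $13,300, which is 34 full-or-partial $400 increments; reduction = 34 × $50 = $1,700, leaving $950. Adoption Credit: $166,700 is at or below the $187,700 threshold, so the full $7,125 applies. total $950 + $7,125 = $8,075
Difference: |$7,925 − $8,075| = $150.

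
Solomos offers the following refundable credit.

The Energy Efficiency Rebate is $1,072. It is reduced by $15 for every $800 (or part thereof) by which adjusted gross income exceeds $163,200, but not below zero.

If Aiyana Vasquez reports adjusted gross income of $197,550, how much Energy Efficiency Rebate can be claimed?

$427

Energy Efficiency Rebate: income exceeds $163,200 by $34,350, which is 43 full-or-partial $800 increments; reduction = 43 × $15 = $645, leaving $427.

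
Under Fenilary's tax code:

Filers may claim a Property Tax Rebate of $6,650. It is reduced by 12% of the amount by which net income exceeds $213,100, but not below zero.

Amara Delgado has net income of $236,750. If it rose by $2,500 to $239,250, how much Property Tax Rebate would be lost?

At $236,750 — 12% of the $23,650 excess over $213,100 is $2,838; credit = $6,650 − $2,838 = $3,812.
At $239,250 — 12% of the $26,150 excess over $213,100 is $3,138; credit = $6,650 − $3,138 = $3,512.
Lost: $3,812 − $3,512 = $300.

$300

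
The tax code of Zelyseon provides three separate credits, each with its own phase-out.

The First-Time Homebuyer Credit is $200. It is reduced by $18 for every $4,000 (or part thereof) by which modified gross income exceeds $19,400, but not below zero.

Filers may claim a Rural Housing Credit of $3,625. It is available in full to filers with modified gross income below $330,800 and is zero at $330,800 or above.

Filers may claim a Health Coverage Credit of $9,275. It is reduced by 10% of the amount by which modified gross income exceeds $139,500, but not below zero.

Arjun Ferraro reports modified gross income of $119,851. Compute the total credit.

First-Time Homebuyer Credit: income exceeds $19,400 by $100,451 → 26 increments × $18 = $468 ≥ base, so the credit is $0.
Rural Housing Credit: $119,851 is below the $330,800 cutoff, so the full $3,625 applies.
Health Coverage Credit: $119,851 is at or below the $139,500 threshold, so the full $9,275 applies.
Total: $0 + $3,625 + $9,275 = $12,900.

$12,900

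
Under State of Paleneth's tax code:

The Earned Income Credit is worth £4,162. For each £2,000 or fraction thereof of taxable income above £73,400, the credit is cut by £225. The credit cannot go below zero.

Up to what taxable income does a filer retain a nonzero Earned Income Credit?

After 18 increments the reduction is 18 × £225 = £4,050, leaving £112; one more increment wipes it out. Increment 18 ends at excess 18 × £2,000 = £36,000, so the highest qualifying income is £73,400 + £36,000 = £109,400.

£109,400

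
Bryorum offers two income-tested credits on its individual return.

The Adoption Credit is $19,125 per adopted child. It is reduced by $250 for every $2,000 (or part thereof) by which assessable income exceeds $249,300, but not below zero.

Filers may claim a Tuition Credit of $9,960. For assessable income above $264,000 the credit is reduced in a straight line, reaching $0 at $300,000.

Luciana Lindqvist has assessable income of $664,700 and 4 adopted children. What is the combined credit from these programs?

Adoption Credit: base = 4 × $19,125 = $76,500. income exceeds $249,300 by $415,400, which is 208 full-or-partial $2,000 increments; reduction = 208 × $250 = $52,000, leaving $24,500.
Tuition Credit: $664,700 is at or above $300,000, so the credit is $0.
Total: $24,500 + $0 = $24,500.

$24,500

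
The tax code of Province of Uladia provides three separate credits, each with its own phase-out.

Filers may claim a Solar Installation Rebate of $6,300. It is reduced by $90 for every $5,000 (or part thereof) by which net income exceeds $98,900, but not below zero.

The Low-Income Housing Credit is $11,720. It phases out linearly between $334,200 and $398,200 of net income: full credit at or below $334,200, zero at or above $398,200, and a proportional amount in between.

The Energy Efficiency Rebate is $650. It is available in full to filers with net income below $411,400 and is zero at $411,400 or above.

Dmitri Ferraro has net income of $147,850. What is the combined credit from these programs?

Solar Installation Rebate: income exceeds $98,900 by $48,950, which is 10 full-or-partial $5,000 increments; reduction = 10 × $90 = $900, leaving $5,400.
Low-Income Housing Credit: $147,850 is at or below the $334,200 threshold, so the full $11,720 applies.
Energy Efficiency Rebate: $147,850 is below the $411,400 cutoff, so the full $650 applies.
Total: $5,400 + $11,720 + $650 = $17,770.

$17,770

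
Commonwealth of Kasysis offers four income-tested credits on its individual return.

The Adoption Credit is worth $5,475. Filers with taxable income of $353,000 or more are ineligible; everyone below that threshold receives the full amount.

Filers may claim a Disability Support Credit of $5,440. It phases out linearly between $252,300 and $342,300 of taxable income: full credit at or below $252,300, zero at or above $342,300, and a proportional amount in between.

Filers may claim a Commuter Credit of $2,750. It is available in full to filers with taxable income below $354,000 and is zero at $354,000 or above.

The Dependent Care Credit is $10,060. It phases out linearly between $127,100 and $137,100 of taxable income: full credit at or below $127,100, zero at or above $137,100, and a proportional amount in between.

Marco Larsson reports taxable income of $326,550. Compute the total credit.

Adoption Credit: $326,550 is below the $353,000 cutoff, so the full $5,475 applies.
Disability Support Credit: $326,550 is $74,250 into a $90,000 phase-out range, leaving 15,750/90,000 of the credit: $5,440 × 15,750/90,000 = $952.
Commuter Credit: $326,550 is below the $354,000 cutoff, so the full $2,750 applies.
Dependent Care Credit: $326,550 is at or above $137,100, so the credit is $0.
Total: $5,475 + $952 + $2,750 + $0 = $9,177.

$9,177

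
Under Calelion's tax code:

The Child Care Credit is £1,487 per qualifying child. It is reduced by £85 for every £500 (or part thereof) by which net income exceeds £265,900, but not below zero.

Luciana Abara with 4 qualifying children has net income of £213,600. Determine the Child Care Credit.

£5,948

Child Care Credit: base = 4 × £1,487 = £5,948. £213,600 is at or below the £265,900 threshold, so the full £5,948 applies.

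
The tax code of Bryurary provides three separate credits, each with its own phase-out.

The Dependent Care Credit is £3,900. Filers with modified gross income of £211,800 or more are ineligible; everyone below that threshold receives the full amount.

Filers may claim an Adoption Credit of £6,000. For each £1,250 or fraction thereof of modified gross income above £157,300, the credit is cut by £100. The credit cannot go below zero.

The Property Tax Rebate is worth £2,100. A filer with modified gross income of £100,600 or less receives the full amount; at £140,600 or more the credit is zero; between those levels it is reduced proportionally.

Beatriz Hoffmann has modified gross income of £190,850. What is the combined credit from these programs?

£7,200

Dependent Care Credit: £190,850 is below the £211,800 cutoff, so the full £3,900 applies.
Adoption Credit: income exceeds £157,300 by £33,550, which is 27 full-or-partial £1,250 increments; reduction = 27 × £100 = £2,700, leaving £3,300.
Property Tax Rebate: £190,850 is at or above £140,600, so the credit is £0.
Total: £3,900 + £3,300 + £0 = £7,200.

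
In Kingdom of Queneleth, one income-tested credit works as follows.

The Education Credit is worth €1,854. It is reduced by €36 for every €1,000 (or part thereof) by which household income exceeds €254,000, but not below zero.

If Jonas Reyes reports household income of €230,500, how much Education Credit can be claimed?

Education Credit: €230,500 is at or below the €254,000 threshold, so the full €1,854 applies.

€1,854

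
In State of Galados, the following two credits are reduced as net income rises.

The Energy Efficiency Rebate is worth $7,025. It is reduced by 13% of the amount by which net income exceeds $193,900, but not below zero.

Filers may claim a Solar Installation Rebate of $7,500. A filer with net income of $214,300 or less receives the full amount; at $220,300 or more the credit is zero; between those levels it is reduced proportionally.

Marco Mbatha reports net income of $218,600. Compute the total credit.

Energy Efficiency Rebate: 13% of the $24,700 excess over $193,900 is $3,211; credit = $7,025 − $3,211 = $3,814.
Solar Installation Rebate: $218,600 is $4,300 into a $6,000 phase-out range, leaving 1,700/6,000 of the credit: $7,500 × 1,700/6,000 = $2,125.
Total: $3,814 + $2,125 = $5,939.

$5,939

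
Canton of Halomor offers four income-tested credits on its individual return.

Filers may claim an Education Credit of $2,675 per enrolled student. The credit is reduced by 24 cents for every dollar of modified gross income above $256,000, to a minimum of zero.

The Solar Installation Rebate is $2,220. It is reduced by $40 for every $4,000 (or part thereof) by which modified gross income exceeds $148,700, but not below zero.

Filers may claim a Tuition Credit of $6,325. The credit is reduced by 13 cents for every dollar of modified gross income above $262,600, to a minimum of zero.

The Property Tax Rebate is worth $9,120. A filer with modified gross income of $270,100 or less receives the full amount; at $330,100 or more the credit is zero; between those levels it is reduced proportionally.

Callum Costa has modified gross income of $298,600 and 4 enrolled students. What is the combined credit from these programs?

$7,609

Education Credit: base = 4 × $2,675 = $10,700. 24% of the $42,600 excess over $256,000 is $10,224; credit = $10,700 − $10,224 = $476.
Solar Installation Rebate: income exceeds $148,700 by $149,900, which is 38 full-or-partial $4,000 increments; reduction = 38 × $40 = $1,520, leaving $700.
Tuition Credit: 13% of the $36,000 excess over $262,600 is $4,680; credit = $6,325 − $4,680 = $1,645.
Property Tax Rebate: $298,600 is $28,500 into a $60,000 phase-out range, leaving 31,500/60,000 of the credit: $9,120 × 31,500/60,000 = $4,788.
Total: $476 + $700 + $1,645 + $4,788 = $7,609.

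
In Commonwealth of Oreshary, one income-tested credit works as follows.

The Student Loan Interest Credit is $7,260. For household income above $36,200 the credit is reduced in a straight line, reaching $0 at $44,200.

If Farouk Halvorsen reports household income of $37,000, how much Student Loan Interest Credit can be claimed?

$6,534

Student Loan Interest Credit: $37,000 is $800 into a $8,000 phase-out range, leaving 7,200/8,000 of the credit: $7,260 × 7,200/8,000 = $6,534.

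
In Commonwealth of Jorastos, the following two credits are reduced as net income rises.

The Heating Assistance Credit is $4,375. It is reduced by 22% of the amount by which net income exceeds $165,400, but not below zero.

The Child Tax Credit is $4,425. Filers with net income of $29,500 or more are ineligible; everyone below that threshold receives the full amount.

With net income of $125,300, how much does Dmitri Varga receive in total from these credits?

Heating Assistance Credit: $125,300 is at or below the $165,400 threshold, so the full $4,375 applies.
Child Tax Credit: $125,300 meets or exceeds the $29,500 cutoff, so the credit is $0.
Total: $4,375 + $0 = $4,375.

$4,375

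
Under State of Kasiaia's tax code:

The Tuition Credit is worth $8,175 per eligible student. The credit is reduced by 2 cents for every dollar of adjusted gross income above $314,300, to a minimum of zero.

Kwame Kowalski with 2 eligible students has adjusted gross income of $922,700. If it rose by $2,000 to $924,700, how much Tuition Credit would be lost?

At $922,700 — base = 2 × $8,175 = $16,350. 2% of the $608,400 excess over $314,300 is $12,168; credit = $16,350 − $12,168 = $4,182.
At $924,700 — base = 2 × $8,175 = $16,350. 2% of the $610,400 excess over $314,300 is $12,208; credit = $16,350 − $12,208 = $4,142.
Lost: $4,182 − $4,142 = $40.

$40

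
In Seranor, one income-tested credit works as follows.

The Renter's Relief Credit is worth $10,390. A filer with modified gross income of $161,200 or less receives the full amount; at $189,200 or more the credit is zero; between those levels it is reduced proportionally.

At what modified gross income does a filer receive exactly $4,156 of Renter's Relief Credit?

$178,000

$4,156 is 4,156/10,390 of the full $10,390, so 6,234/10,390 of the $28,000 range has been used: income = $161,200 + $28,000 × 6,234/10,390 = $178,000.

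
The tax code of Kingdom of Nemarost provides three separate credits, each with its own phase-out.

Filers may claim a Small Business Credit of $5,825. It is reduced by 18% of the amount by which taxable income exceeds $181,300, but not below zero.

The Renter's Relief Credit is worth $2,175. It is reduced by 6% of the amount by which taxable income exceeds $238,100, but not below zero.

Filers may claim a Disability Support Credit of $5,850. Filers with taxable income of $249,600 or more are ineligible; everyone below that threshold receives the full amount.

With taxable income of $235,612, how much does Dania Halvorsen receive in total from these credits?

Small Business Credit: 18% of the $54,312 excess over $181,300 is $9,776.16 ≥ base, so the credit is $0.
Renter's Relief Credit: $235,612 is at or below the $238,100 threshold, so the full $2,175 applies.
Disability Support Credit: $235,612 is below the $249,600 cutoff, so the full $5,850 applies.
Total: $0 + $2,175 + $5,850 = $8,025.

$8,025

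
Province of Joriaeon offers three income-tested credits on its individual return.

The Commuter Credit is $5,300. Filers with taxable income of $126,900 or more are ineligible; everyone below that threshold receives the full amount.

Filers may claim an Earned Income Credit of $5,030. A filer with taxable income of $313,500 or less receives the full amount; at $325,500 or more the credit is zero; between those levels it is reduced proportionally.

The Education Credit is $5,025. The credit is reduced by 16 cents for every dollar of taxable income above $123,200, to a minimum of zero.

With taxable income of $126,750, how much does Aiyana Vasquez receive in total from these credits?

Commuter Credit: $126,750 is below the $126,900 cutoff, so the full $5,300 applies.
Earned Income Credit: $126,750 is at or below the $313,500 threshold, so the full $5,030 applies.
Education Credit: 16% of the $3,550 excess over $123,200 is $568; credit = $5,025 − $568 = $4,457.
Total: $5,300 + $5,030 + $4,457 = $14,787.

$14,787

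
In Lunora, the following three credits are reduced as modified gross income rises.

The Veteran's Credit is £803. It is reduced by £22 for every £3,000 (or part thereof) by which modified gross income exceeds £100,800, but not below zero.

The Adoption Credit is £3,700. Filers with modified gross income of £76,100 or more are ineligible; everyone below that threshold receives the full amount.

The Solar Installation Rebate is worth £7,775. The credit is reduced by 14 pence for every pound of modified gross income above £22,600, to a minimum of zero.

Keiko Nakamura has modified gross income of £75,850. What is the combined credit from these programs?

£4,823

Veteran's Credit: £75,850 is at or below the £100,800 threshold, so the full £803 applies.
Adoption Credit: £75,850 is below the £76,100 cutoff, so the full £3,700 applies.
Solar Installation Rebate: 14% of the £53,250 excess over £22,600 is £7,455; credit = £7,775 − £7,455 = £320.
Total: £803 + £3,700 + £320 = £4,823.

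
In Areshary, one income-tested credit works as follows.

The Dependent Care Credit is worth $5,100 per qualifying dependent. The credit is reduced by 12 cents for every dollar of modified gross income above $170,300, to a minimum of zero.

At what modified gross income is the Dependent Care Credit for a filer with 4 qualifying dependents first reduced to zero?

Full credit = 4 × $5,100 = $20,400.
The credit falls by 12% of each dollar above $170,300, so it reaches zero when the excess is $20,400 / 12% = $170,000: income = $170,300 + $170,000 = $340,300.

$340,300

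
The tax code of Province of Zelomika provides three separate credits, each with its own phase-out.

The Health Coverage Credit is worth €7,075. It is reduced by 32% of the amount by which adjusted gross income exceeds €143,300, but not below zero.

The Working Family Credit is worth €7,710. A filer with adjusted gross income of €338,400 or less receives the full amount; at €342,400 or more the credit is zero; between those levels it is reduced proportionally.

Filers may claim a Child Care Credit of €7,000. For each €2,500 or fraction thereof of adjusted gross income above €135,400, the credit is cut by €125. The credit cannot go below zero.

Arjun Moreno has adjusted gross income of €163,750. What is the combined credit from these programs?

Health Coverage Credit: 32% of the €20,450 excess over €143,300 is €6,544; credit = €7,075 − €6,544 = €531.
Working Family Credit: €163,750 is at or below the €338,400 threshold, so the full €7,710 applies.
Child Care Credit: income exceeds €135,400 by €28,350, which is 12 full-or-partial €2,500 increments; reduction = 12 × €125 = €1,500, leaving €5,500.
Total: €531 + €7,710 + €5,500 = €13,741.

€13,741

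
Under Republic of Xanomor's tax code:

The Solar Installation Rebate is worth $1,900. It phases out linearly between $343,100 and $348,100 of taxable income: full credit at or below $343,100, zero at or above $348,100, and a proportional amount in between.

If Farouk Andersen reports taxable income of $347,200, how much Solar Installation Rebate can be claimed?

Solar Installation Rebate: $347,200 is $4,100 into a $5,000 phase-out range, leaving 900/5,000 of the credit: $1,900 × 900/5,000 = $342.

$342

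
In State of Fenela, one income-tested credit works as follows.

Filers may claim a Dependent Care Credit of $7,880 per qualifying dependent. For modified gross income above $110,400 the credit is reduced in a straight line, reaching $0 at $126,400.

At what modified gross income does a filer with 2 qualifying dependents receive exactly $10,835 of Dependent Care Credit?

Full credit = 2 × $7,880 = $15,760.
$10,835 is 10,835/15,760 of the full $15,760, so 4,925/15,760 of the $16,000 range has been used: income = $110,400 + $16,000 × 4,925/15,760 = $115,400.

$115,400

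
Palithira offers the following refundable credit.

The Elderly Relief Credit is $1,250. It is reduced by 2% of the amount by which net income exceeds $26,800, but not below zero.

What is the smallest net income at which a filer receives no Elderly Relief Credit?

The credit falls by 2% of each dollar above $26,800, so it reaches zero when the excess is $1,250 / 2% = $62,500: income = $26,800 + $62,500 = $89,300.

$89,300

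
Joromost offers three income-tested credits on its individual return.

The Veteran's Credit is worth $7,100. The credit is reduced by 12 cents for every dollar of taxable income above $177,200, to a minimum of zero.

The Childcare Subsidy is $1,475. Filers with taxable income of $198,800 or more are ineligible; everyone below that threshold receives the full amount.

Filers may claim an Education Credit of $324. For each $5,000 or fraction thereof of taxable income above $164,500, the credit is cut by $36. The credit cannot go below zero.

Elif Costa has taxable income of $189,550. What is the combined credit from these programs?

Veteran's Credit: 12% of the $12,350 excess over $177,200 is $1,482; credit = $7,100 − $1,482 = $5,618.
Childcare Subsidy: $189,550 is below the $198,800 cutoff, so the full $1,475 applies.
Education Credit: income exceeds $164,500 by $25,050, which is 6 full-or-partial $5,000 increments; reduction = 6 × $36 = $216, leaving $108.
Total: $5,618 + $1,475 + $108 = $7,201.

$7,201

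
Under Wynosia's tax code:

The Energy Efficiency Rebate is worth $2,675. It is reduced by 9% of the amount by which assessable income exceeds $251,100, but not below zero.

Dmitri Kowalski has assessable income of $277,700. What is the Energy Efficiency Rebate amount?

Energy Efficiency Rebate: 9% of the $26,600 excess over $251,100 is $2,394; credit = $2,675 − $2,394 = $281.

$281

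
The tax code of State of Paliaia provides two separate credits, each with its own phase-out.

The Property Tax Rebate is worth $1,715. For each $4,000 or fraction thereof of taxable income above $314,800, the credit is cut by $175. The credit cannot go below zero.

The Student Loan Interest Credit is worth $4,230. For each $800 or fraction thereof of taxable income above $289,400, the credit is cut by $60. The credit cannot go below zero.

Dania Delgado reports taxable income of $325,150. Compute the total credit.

$2,720

Property Tax Rebate: income exceeds $314,800 by $10,350, which is 3 full-or-partial $4,000 increments; reduction = 3 × $175 = $525, leaving $1,190.
Student Loan Interest Credit: income exceeds $289,400 by $35,750, which is 45 full-or-partial $800 increments; reduction = 45 × $60 = $2,700, leaving $1,530.
Total: $1,190 + $1,530 = $2,720.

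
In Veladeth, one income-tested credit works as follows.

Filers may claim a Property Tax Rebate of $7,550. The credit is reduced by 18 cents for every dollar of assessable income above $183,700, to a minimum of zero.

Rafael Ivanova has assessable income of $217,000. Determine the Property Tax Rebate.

Property Tax Rebate: 18% of the $33,300 excess over $183,700 is $5,994; credit = $7,550 − $5,994 = $1,556.

$1,556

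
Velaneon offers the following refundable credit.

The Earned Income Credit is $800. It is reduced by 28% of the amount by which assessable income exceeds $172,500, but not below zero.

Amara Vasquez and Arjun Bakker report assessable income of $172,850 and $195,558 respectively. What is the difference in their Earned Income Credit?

Amara ($172,850): Earned Income Credit: 28% of the $350 excess over $172,500 is $98; credit = $800 − $98 = $702.
Arjun ($195,558): Earned Income Credit: 28% of the $23,058 excess over $172,500 is $6,456.24 ≥ base, so the credit is $0.
Difference: |$702 − $0| = $702.

$702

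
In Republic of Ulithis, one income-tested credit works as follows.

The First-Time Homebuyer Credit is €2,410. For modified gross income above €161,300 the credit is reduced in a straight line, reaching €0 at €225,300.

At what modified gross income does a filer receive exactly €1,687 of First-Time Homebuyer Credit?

€1,687 is 1,687/2,410 of the full €2,410, so 723/2,410 of the €64,000 range has been used: income = €161,300 + €64,000 × 723/2,410 = €180,500.

€180,500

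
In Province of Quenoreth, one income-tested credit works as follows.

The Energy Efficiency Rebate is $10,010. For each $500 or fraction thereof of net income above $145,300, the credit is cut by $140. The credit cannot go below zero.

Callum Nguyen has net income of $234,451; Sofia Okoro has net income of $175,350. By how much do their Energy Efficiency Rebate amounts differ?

Callum ($234,451): Energy Efficiency Rebate: income exceeds $145,300 by $89,151 → 179 increments × $140 = $25,060 ≥ base, so the credit is $0.
Sofia ($175,350): Energy Efficiency Rebate: income exceeds $145,300 by $30,050, which is 61 full-or-partial $500 increments; reduction = 61 × $140 = $8,540, leaving $1,470.
Difference: |$0 − $1,470| = $1,470.

$1,470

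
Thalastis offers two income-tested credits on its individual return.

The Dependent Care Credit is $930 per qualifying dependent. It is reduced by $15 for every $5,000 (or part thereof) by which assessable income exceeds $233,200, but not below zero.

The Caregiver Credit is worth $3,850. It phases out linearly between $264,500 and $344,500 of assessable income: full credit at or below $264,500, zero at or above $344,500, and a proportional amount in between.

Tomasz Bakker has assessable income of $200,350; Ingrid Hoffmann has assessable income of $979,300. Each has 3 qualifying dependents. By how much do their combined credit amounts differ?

Tomasz ($200,350): Dependent Care Credit: base = 3 × $930 = $2,790. $200,350 is at or below the $233,200 threshold, so the full $2,790 applies. Caregiver Credit: $200,350 is at or below the $264,500 threshold, so the full $3,850 applies. total $2,790 + $3,850 = $6,640
Ingrid ($979,300): Dependent Care Credit: base = 3 × $930 = $2,790. income exceeds $233,200 by $746,100, which is 150 full-or-partial $5,000 increments; reduction = 150 × $15 = $2,250, leaving $540. Caregiver Credit: $979,300 is at or above $344,500, so the credit is $0. total $540 + $0 = $540
Difference: |$6,640 − $540| = $6,100.

$6,100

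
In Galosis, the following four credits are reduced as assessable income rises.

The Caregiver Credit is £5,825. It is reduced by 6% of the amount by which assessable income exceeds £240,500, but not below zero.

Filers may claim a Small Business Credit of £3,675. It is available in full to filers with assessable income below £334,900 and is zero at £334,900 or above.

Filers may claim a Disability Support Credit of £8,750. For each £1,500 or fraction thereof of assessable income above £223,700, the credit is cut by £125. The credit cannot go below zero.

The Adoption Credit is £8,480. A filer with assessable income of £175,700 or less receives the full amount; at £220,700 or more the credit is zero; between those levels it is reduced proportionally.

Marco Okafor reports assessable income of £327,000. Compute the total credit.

£4,435

Caregiver Credit: 6% of the £86,500 excess over £240,500 is £5,190; credit = £5,825 − £5,190 = £635.
Small Business Credit: £327,000 is below the £334,900 cutoff, so the full £3,675 applies.
Disability Support Credit: income exceeds £223,700 by £103,300, which is 69 full-or-partial £1,500 increments; reduction = 69 × £125 = £8,625, leaving £125.
Adoption Credit: £327,000 is at or above £220,700, so the credit is £0.
Total: £635 + £3,675 + £125 + £0 = £4,435.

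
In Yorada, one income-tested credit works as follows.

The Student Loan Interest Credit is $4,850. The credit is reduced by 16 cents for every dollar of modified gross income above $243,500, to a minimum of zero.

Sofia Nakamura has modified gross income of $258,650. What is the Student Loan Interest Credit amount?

$2,426

Student Loan Interest Credit: 16% of the $15,150 excess over $243,500 is $2,424; credit = $4,850 − $2,424 = $2,426.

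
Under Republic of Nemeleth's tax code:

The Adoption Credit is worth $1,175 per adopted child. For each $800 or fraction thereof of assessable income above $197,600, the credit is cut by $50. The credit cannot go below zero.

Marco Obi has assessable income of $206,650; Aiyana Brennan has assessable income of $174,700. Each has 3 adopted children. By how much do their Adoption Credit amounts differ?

Marco ($206,650): Adoption Credit: base = 3 × $1,175 = $3,525. income exceeds $197,600 by $9,050, which is 12 full-or-partial $800 increments; reduction = 12 × $50 = $600, leaving $2,925.
Aiyana ($174,700): Adoption Credit: base = 3 × $1,175 = $3,525. $174,700 is at or below the $197,600 threshold, so the full $3,525 applies.
Difference: |$2,925 − $3,525| = $600.

$600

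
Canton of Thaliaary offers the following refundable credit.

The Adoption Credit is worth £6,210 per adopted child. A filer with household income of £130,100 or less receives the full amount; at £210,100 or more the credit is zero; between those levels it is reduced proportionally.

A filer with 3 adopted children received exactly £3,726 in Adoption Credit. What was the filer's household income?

Full credit = 3 × £6,210 = £18,630.
£3,726 is 3,726/18,630 of the full £18,630, so 14,904/18,630 of the £80,000 range has been used: income = £130,100 + £80,000 × 14,904/18,630 = £194,100.

£194,100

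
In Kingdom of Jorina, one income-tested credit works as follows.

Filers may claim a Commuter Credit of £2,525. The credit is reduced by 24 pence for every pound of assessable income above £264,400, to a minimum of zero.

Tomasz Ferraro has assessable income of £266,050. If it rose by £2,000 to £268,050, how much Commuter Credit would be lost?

£480

At £266,050 — 24% of the £1,650 excess over £264,400 is £396; credit = £2,525 − £396 = £2,129.
At £268,050 — 24% of the £3,650 excess over £264,400 is £876; credit = £2,525 − £876 = £1,649.
Lost: £2,129 − £1,649 = £480.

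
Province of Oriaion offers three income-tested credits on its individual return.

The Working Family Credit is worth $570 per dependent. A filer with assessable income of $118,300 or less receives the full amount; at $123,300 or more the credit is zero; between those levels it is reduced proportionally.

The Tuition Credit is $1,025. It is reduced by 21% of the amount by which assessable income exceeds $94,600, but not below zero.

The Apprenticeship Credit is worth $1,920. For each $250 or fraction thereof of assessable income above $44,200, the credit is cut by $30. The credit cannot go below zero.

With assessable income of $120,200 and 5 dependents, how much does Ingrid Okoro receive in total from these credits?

Working Family Credit: base = 5 × $570 = $2,850. $120,200 is $1,900 into a $5,000 phase-out range, leaving 3,100/5,000 of the credit: $2,850 × 3,100/5,000 = $1,767.
Tuition Credit: 21% of the $25,600 excess over $94,600 is $5,376 ≥ base, so the credit is $0.
Apprenticeship Credit: income exceeds $44,200 by $76,000 → 304 increments × $30 = $9,120 ≥ base, so the credit is $0.
Total: $1,767 + $0 + $0 = $1,767.

$1,767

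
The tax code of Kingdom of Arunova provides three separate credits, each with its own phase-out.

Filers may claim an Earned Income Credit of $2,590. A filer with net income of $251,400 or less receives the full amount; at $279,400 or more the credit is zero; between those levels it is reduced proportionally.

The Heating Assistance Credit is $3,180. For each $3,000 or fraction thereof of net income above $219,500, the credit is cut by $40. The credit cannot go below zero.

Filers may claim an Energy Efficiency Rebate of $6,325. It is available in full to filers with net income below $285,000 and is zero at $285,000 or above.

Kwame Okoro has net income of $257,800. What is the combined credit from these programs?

Earned Income Credit: $257,800 is $6,400 into a $28,000 phase-out range, leaving 21,600/28,000 of the credit: $2,590 × 21,600/28,000 = $1,998.
Heating Assistance Credit: income exceeds $219,500 by $38,300, which is 13 full-or-partial $3,000 increments; reduction = 13 × $40 = $520, leaving $2,660.
Energy Efficiency Rebate: $257,800 is below the $285,000 cutoff, so the full $6,325 applies.
Total: $1,998 + $2,660 + $6,325 = $10,983.

$10,983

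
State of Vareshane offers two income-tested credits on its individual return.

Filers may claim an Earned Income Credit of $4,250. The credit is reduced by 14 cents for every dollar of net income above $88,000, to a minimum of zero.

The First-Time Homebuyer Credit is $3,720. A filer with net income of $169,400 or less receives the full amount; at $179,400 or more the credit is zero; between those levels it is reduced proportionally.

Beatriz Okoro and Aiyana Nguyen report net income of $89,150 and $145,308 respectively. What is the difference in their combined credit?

$4,089

Beatriz ($89,150): Earned Income Credit: 14% of the $1,150 excess over $88,000 is $161; credit = $4,250 − $161 = $4,089. First-Time Homebuyer Credit: $89,150 is at or below the $169,400 threshold, so the full $3,720 applies. total $4,089 + $3,720 = $7,809
Aiyana ($145,308): Earned Income Credit: 14% of the $57,308 excess over $88,000 is $8,023.12 ≥ base, so the credit is $0. First-Time Homebuyer Credit: $145,308 is at or below the $169,400 threshold, so the full $3,720 applies. total $0 + $3,720 = $3,720
Difference: |$7,809 − $3,720| = $4,089.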